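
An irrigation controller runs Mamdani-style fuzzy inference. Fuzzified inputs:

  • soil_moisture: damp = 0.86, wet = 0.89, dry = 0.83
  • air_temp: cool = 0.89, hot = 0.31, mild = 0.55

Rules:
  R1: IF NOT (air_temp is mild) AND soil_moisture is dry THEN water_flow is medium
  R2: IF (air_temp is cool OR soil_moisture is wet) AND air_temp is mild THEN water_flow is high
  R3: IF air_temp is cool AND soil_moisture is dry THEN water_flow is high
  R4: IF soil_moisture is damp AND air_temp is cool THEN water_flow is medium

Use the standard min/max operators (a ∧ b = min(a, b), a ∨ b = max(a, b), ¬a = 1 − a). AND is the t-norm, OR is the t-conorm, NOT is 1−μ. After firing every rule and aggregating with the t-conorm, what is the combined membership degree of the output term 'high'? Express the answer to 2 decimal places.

0.83

R1: ¬mild=1−0.55=0.45, dry=0.83; AND[min(a, b)] → w = 0.45
R2: (cool=0.89 OR wet=0.89) = 0.89; AND[min(a, b)] with mild=0.55 → w = 0.55
R3: cool=0.89, dry=0.83; AND[min(a, b)] → w = 0.83
R4: damp=0.86, cool=0.89; AND[min(a, b)] → w = 0.86
Rules with consequent 'high': {R2, R3} → strengths 0.55, 0.83
Aggregate via t-conorm [max(a, b)]: 0.83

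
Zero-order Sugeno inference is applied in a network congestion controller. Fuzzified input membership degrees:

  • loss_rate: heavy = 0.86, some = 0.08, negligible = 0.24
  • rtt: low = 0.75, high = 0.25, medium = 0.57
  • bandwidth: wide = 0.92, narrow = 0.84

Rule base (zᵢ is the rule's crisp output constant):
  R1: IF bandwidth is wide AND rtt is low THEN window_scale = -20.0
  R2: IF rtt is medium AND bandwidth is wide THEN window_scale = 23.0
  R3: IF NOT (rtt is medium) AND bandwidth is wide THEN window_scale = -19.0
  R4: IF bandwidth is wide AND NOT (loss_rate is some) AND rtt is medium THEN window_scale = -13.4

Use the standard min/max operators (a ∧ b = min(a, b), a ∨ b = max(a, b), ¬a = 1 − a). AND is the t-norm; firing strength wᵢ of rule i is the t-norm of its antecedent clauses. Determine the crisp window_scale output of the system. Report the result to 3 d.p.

-7.628

R1 (z=-20.0): wide=0.92, low=0.75; AND[min(a, b)] → w = 0.75
R2 (z=23.0): medium=0.57, wide=0.92; AND[min(a, b)] → w = 0.57
R3 (z=-19.0): ¬medium=1−0.57=0.43, wide=0.92; AND[min(a, b)] → w = 0.43
R4 (z=-13.4): wide=0.92, ¬some=1−0.08=0.92, medium=0.57; AND[min(a, b)] → w = 0.57
Weighted average = (0.75·-20.0 + 0.57·23.0 + 0.43·-19.0 + 0.57·-13.4) / (0.75 + 0.57 + 0.43 + 0.57)
  = -17.6980 / 2.3200 = -7.628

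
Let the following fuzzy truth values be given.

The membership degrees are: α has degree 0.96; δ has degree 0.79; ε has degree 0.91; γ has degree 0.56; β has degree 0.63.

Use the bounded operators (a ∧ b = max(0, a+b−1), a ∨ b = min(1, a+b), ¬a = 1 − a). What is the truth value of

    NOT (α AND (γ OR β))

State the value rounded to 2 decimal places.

γ OR β = min(1, a+b) on (0.56, 0.63) = 1.00
α AND (γ OR β) = max(0, a+b−1) on (0.96, 1.00) = 0.96
NOT (α AND (γ OR β)) = 1 − 0.96 = 0.04

0.04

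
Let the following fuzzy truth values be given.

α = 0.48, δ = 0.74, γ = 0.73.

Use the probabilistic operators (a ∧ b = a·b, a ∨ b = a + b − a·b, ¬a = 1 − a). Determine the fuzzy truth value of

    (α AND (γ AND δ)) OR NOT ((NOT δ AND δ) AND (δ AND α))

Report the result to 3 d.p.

0.949

γ AND δ = a·b on (0.7300, 0.7400) = 0.5402
α AND (γ AND δ) = a·b on (0.4800, 0.5402) = 0.2593
NOT δ = 1 − 0.7400 = 0.2600
NOT δ AND δ = a·b on (0.2600, 0.7400) = 0.1924
δ AND α = a·b on (0.7400, 0.4800) = 0.3552
(NOT δ AND δ) AND (δ AND α) = a·b on (0.1924, 0.3552) = 0.0683
NOT ((NOT δ AND δ) AND (δ AND α)) = 1 − 0.0683 = 0.9317
(α AND (γ AND δ)) OR NOT ((NOT δ AND δ) AND (δ AND α)) = a + b − a·b on (0.2593, 0.9317) = 0.9494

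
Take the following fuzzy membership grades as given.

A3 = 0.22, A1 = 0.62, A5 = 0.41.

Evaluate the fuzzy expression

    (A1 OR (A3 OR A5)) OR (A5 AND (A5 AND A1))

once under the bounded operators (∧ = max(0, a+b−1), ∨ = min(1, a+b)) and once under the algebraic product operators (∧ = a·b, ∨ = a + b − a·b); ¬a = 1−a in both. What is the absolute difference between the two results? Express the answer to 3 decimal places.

Under bounded:
  A3 OR A5 = min(1, a+b) on (0.22, 0.41) = 0.63
  A1 OR (A3 OR A5) = min(1, a+b) on (0.62, 0.63) = 1.00
  A5 AND A1 = max(0, a+b−1) on (0.41, 0.62) = 0.03
  A5 AND (A5 AND A1) = max(0, a+b−1) on (0.41, 0.03) = 0.00
  (A1 OR (A3 OR A5)) OR (A5 AND (A5 AND A1)) = min(1, a+b) on (1.00, 0.00) = 1.00
  → value = 1.0000
Under algebraic product:
  A3 OR A5 = a + b − a·b on (0.2200, 0.4100) = 0.5398
  A1 OR (A3 OR A5) = a + b − a·b on (0.6200, 0.5398) = 0.8251
  A5 AND A1 = a·b on (0.4100, 0.6200) = 0.2542
  A5 AND (A5 AND A1) = a·b on (0.4100, 0.2542) = 0.1042
  (A1 OR (A3 OR A5)) OR (A5 AND (A5 AND A1)) = a + b − a·b on (0.8251, 0.1042) = 0.8433
  → value = 0.8433
|1.0000 − 0.8433| = 0.157

0.157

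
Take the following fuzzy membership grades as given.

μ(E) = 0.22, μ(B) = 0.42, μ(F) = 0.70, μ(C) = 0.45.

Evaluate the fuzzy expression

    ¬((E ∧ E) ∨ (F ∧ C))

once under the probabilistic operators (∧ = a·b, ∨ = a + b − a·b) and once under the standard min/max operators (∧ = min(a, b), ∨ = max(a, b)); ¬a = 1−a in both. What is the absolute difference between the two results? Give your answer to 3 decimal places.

Under probabilistic:
  E ∧ E = a·b on (0.2200, 0.2200) = 0.0484
  F ∧ C = a·b on (0.7000, 0.4500) = 0.3150
  (E ∧ E) ∨ (F ∧ C) = a + b − a·b on (0.0484, 0.3150) = 0.3482
  ¬((E ∧ E) ∨ (F ∧ C)) = 1 − 0.3482 = 0.6518
  → value = 0.6518
Under standard min/max:
  E ∧ E = min(a, b) on (0.22, 0.22) = 0.22
  F ∧ C = min(a, b) on (0.70, 0.45) = 0.45
  (E ∧ E) ∨ (F ∧ C) = max(a, b) on (0.22, 0.45) = 0.45
  ¬((E ∧ E) ∨ (F ∧ C)) = 1 − 0.45 = 0.55
  → value = 0.5500
|0.6518 − 0.5500| = 0.102

0.102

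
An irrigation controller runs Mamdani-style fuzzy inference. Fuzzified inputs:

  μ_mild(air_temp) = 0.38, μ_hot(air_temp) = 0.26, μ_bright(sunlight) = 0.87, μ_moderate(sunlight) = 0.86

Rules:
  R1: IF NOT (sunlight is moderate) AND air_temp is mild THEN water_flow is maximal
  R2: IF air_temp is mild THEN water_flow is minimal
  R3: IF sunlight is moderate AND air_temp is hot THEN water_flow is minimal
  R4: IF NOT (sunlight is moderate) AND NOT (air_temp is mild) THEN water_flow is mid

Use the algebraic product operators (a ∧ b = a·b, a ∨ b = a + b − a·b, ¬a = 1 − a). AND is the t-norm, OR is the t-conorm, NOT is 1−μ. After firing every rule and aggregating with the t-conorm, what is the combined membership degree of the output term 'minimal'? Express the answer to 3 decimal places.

0.519

R1: ¬moderate=1−0.86=0.14, mild=0.38; AND[a·b] → w = 0.0532
R2: mild=0.38 → w = 0.3800
R3: moderate=0.86, hot=0.26; AND[a·b] → w = 0.2236
R4: ¬moderate=1−0.86=0.14, ¬mild=1−0.38=0.62; AND[a·b] → w = 0.0868
Rules with consequent 'minimal': {R2, R3} → strengths 0.3800, 0.2236
Aggregate via t-conorm [a + b − a·b]: 0.5186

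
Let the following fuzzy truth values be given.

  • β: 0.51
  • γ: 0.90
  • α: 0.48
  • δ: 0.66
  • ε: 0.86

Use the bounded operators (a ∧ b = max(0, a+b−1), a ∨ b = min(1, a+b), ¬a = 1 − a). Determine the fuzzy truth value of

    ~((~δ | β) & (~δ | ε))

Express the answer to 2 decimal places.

~δ = 1 − 0.66 = 0.34
~δ | β = min(1, a+b) on (0.34, 0.51) = 0.85
~δ = 1 − 0.66 = 0.34
~δ | ε = min(1, a+b) on (0.34, 0.86) = 1.00
(~δ | β) & (~δ | ε) = max(0, a+b−1) on (0.85, 1.00) = 0.85
~((~δ | β) & (~δ | ε)) = 1 − 0.85 = 0.15

0.15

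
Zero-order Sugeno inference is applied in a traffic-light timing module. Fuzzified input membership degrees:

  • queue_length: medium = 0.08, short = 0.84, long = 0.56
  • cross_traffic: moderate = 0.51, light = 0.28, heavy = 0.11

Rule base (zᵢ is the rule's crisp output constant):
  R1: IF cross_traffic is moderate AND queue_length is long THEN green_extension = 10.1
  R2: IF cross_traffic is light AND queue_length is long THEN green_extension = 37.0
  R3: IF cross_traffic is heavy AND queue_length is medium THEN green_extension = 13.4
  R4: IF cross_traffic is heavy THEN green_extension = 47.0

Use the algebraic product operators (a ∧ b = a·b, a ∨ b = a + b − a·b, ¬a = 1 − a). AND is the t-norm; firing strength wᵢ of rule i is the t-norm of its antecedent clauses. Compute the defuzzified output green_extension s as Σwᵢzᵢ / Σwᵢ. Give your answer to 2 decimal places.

R1 (z=10.1): moderate=0.51, long=0.56; AND[a·b] → w = 0.2856
R2 (z=37.0): light=0.28, long=0.56; AND[a·b] → w = 0.1568
R3 (z=13.4): heavy=0.11, medium=0.08; AND[a·b] → w = 0.0088
R4 (z=47.0): heavy=0.11 → w = 0.1100
Weighted average = (0.2856·10.1 + 0.1568·37.0 + 0.0088·13.4 + 0.1100·47.0) / (0.2856 + 0.1568 + 0.0088 + 0.1100)
  = 13.9741 / 0.5612 = 24.90

24.90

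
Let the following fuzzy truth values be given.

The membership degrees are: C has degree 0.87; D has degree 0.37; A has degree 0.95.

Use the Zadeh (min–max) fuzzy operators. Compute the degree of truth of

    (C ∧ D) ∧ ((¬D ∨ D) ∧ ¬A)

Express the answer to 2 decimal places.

0.05

C ∧ D = min(a, b) on (0.87, 0.37) = 0.37
¬D = 1 − 0.37 = 0.63
¬D ∨ D = max(a, b) on (0.63, 0.37) = 0.63
¬A = 1 − 0.95 = 0.05
(¬D ∨ D) ∧ ¬A = min(a, b) on (0.63, 0.05) = 0.05
(C ∧ D) ∧ ((¬D ∨ D) ∧ ¬A) = min(a, b) on (0.37, 0.05) = 0.05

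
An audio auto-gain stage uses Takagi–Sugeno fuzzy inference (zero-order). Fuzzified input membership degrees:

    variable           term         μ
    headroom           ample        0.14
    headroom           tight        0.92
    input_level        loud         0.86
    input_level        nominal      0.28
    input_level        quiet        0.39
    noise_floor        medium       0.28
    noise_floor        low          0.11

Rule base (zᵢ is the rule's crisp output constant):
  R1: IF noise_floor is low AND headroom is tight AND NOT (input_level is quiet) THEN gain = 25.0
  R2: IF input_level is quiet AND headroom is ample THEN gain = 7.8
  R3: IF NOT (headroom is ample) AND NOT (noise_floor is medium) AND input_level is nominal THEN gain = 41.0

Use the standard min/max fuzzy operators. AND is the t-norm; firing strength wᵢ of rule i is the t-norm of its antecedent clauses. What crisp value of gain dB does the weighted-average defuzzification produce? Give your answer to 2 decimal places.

R1 (z=25.0): low=0.11, tight=0.92, ¬quiet=1−0.39=0.61; AND[min(a, b)] → w = 0.11
R2 (z=7.8): quiet=0.39, ample=0.14; AND[min(a, b)] → w = 0.14
R3 (z=41.0): ¬ample=1−0.14=0.86, ¬medium=1−0.28=0.72, nominal=0.28; AND[min(a, b)] → w = 0.28
Weighted average = (0.11·25.0 + 0.14·7.8 + 0.28·41.0) / (0.11 + 0.14 + 0.28)
  = 15.3220 / 0.5300 = 28.91

28.91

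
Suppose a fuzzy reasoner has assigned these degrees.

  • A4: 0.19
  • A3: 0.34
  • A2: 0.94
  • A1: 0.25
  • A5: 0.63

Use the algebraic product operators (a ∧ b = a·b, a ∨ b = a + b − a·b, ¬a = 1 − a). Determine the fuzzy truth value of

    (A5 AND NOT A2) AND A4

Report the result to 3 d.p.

NOT A2 = 1 − 0.9400 = 0.0600
A5 AND NOT A2 = a·b on (0.6300, 0.0600) = 0.0378
(A5 AND NOT A2) AND A4 = a·b on (0.0378, 0.1900) = 0.0072

0.007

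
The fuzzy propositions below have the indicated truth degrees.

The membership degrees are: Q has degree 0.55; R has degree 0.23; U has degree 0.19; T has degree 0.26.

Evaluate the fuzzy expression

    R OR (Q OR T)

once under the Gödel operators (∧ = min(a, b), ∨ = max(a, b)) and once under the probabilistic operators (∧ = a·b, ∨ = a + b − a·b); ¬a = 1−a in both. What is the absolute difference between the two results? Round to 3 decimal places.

0.194

Under Gödel:
  Q OR T = max(a, b) on (0.55, 0.26) = 0.55
  R OR (Q OR T) = max(a, b) on (0.23, 0.55) = 0.55
  → value = 0.5500
Under probabilistic:
  Q OR T = a + b − a·b on (0.5500, 0.2600) = 0.6670
  R OR (Q OR T) = a + b − a·b on (0.2300, 0.6670) = 0.7436
  → value = 0.7436
|0.5500 − 0.7436| = 0.194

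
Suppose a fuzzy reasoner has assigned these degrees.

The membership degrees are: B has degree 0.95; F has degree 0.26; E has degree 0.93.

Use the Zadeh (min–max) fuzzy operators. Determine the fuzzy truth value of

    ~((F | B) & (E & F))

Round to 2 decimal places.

F | B = max(a, b) on (0.26, 0.95) = 0.95
E & F = min(a, b) on (0.93, 0.26) = 0.26
(F | B) & (E & F) = min(a, b) on (0.95, 0.26) = 0.26
~((F | B) & (E & F)) = 1 − 0.26 = 0.74

0.74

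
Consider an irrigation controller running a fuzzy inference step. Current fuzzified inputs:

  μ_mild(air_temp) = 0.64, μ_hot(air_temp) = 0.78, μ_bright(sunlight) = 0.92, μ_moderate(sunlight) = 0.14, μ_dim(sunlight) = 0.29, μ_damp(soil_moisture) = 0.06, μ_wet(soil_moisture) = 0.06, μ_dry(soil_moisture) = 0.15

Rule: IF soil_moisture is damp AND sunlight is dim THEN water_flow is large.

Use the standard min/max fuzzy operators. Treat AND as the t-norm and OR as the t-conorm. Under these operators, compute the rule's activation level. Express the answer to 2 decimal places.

0.06

firing strength: damp=0.06, dim=0.29; AND[min(a, b)] → w = 0.06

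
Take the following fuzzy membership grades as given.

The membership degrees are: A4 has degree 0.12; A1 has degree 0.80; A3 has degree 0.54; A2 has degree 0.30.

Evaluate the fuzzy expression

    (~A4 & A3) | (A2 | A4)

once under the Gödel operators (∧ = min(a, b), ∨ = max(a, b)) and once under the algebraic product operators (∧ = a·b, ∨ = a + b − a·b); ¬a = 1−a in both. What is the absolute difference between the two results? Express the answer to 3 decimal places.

Under Gödel:
  ~A4 = 1 − 0.12 = 0.88
  ~A4 & A3 = min(a, b) on (0.88, 0.54) = 0.54
  A2 | A4 = max(a, b) on (0.30, 0.12) = 0.30
  (~A4 & A3) | (A2 | A4) = max(a, b) on (0.54, 0.30) = 0.54
  → value = 0.5400
Under algebraic product:
  ~A4 = 1 − 0.1200 = 0.8800
  ~A4 & A3 = a·b on (0.8800, 0.5400) = 0.4752
  A2 | A4 = a + b − a·b on (0.3000, 0.1200) = 0.3840
  (~A4 & A3) | (A2 | A4) = a + b − a·b on (0.4752, 0.3840) = 0.6767
  → value = 0.6767
|0.5400 − 0.6767| = 0.137

0.137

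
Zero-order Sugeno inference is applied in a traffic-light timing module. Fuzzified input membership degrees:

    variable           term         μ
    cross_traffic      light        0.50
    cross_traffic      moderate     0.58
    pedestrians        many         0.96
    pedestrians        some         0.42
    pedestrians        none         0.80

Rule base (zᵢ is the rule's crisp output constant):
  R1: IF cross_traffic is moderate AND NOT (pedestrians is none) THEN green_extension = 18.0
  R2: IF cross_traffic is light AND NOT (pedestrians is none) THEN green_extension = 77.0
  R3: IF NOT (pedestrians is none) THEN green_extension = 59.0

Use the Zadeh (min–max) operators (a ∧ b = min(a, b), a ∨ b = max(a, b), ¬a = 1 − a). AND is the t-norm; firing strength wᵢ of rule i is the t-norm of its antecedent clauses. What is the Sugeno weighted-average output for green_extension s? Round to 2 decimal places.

R1 (z=18.0): moderate=0.58, ¬none=1−0.80=0.20; AND[min(a, b)] → w = 0.20
R2 (z=77.0): light=0.50, ¬none=1−0.80=0.20; AND[min(a, b)] → w = 0.20
R3 (z=59.0): ¬none=1−0.80=0.20 → w = 0.20
Weighted average = (0.20·18.0 + 0.20·77.0 + 0.20·59.0) / (0.20 + 0.20 + 0.20)
  = 30.8000 / 0.6000 = 51.33

51.33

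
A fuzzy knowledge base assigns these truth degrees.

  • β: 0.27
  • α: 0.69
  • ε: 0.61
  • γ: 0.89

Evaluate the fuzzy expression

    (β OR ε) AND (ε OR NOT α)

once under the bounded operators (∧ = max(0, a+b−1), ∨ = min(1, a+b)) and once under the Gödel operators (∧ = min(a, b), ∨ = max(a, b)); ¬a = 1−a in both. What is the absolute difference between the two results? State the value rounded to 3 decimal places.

0.190

Under bounded:
  β OR ε = min(1, a+b) on (0.27, 0.61) = 0.88
  NOT α = 1 − 0.69 = 0.31
  ε OR NOT α = min(1, a+b) on (0.61, 0.31) = 0.92
  (β OR ε) AND (ε OR NOT α) = max(0, a+b−1) on (0.88, 0.92) = 0.80
  → value = 0.8000
Under Gödel:
  β OR ε = max(a, b) on (0.27, 0.61) = 0.61
  NOT α = 1 − 0.69 = 0.31
  ε OR NOT α = max(a, b) on (0.61, 0.31) = 0.61
  (β OR ε) AND (ε OR NOT α) = min(a, b) on (0.61, 0.61) = 0.61
  → value = 0.6100
|0.8000 − 0.6100| = 0.190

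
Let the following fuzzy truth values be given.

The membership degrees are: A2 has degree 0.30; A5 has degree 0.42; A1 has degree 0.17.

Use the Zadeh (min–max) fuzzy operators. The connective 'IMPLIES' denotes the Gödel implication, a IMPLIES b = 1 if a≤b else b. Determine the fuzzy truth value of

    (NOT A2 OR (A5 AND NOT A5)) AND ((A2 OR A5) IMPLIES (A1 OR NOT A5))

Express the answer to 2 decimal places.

NOT A2 = 1 − 0.30 = 0.70
NOT A5 = 1 − 0.42 = 0.58
A5 AND NOT A5 = min(a, b) on (0.42, 0.58) = 0.42
NOT A2 OR (A5 AND NOT A5) = max(a, b) on (0.70, 0.42) = 0.70
A2 OR A5 = max(a, b) on (0.30, 0.42) = 0.42
NOT A5 = 1 − 0.42 = 0.58
A1 OR NOT A5 = max(a, b) on (0.17, 0.58) = 0.58
(A2 OR A5) IMPLIES (A1 OR NOT A5)  [Gödel: 1 if a≤b else b] with a=0.42, b=0.58 → 1.00
(NOT A2 OR (A5 AND NOT A5)) AND ((A2 OR A5) IMPLIES (A1 OR NOT A5)) = min(a, b) on (0.70, 1.00) = 0.70

0.70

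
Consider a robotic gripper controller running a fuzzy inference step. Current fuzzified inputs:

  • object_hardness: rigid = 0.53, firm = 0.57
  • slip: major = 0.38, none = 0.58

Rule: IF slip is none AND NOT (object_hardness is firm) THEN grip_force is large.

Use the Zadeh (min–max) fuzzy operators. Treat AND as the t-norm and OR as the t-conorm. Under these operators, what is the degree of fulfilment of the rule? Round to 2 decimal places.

firing strength: none=0.58, ¬firm=1−0.57=0.43; AND[min(a, b)] → w = 0.43

0.43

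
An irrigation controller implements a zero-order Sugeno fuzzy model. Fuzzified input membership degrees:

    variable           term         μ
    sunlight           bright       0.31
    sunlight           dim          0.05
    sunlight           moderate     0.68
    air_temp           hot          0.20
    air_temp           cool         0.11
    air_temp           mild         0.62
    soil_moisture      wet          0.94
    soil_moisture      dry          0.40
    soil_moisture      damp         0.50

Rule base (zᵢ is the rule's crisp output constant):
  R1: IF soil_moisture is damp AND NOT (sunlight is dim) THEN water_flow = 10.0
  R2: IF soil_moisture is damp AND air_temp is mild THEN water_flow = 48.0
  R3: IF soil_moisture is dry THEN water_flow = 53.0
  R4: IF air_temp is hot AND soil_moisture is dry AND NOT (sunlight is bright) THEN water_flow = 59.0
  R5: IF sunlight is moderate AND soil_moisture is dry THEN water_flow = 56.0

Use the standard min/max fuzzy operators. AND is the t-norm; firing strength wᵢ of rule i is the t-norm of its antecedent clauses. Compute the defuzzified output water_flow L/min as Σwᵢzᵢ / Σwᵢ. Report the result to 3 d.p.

42.200

R1 (z=10.0): damp=0.50, ¬dim=1−0.05=0.95; AND[min(a, b)] → w = 0.50
R2 (z=48.0): damp=0.50, mild=0.62; AND[min(a, b)] → w = 0.50
R3 (z=53.0): dry=0.40 → w = 0.40
R4 (z=59.0): hot=0.20, dry=0.40, ¬bright=1−0.31=0.69; AND[min(a, b)] → w = 0.20
R5 (z=56.0): moderate=0.68, dry=0.40; AND[min(a, b)] → w = 0.40
Weighted average = (0.50·10.0 + 0.50·48.0 + 0.40·53.0 + 0.20·59.0 + 0.40·56.0) / (0.50 + 0.50 + 0.40 + 0.20 + 0.40)
  = 84.4000 / 2.0000 = 42.200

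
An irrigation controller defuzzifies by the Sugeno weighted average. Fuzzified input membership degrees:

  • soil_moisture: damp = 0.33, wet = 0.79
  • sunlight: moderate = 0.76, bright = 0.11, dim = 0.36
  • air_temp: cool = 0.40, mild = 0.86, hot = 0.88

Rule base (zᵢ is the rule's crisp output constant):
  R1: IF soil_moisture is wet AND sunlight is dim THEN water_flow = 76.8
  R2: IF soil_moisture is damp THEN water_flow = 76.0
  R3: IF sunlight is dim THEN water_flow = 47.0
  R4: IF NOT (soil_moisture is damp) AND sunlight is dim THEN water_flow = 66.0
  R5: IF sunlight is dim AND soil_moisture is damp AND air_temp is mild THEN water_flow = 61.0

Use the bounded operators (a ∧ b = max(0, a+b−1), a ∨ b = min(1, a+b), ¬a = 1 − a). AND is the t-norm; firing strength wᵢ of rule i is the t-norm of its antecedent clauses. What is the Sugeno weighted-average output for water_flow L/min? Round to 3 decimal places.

63.793

R1 (z=76.8): wet=0.79, dim=0.36; AND[max(0, a+b−1)] → w = 0.15
R2 (z=76.0): damp=0.33 → w = 0.33
R3 (z=47.0): dim=0.36 → w = 0.36
R4 (z=66.0): ¬damp=1−0.33=0.67, dim=0.36; AND[max(0, a+b−1)] → w = 0.03
R5 (z=61.0): dim=0.36, damp=0.33, mild=0.86; AND[max(0, a+b−1)] → w = 0.00
Weighted average = (0.15·76.8 + 0.33·76.0 + 0.36·47.0 + 0.03·66.0 + 0.00·61.0) / (0.15 + 0.33 + 0.36 + 0.03 + 0.00)
  = 55.5000 / 0.8700 = 63.793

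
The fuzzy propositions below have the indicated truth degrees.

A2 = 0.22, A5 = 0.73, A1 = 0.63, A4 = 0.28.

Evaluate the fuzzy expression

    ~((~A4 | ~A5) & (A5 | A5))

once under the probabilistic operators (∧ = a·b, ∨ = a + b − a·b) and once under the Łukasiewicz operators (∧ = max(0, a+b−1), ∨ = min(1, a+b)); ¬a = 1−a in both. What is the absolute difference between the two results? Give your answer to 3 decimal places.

0.252

Under probabilistic:
  ~A4 = 1 − 0.2800 = 0.7200
  ~A5 = 1 − 0.7300 = 0.2700
  ~A4 | ~A5 = a + b − a·b on (0.7200, 0.2700) = 0.7956
  A5 | A5 = a + b − a·b on (0.7300, 0.7300) = 0.9271
  (~A4 | ~A5) & (A5 | A5) = a·b on (0.7956, 0.9271) = 0.7376
  ~((~A4 | ~A5) & (A5 | A5)) = 1 − 0.7376 = 0.2624
  → value = 0.2624
Under Łukasiewicz:
  ~A4 = 1 − 0.28 = 0.72
  ~A5 = 1 − 0.73 = 0.27
  ~A4 | ~A5 = min(1, a+b) on (0.72, 0.27) = 0.99
  A5 | A5 = min(1, a+b) on (0.73, 0.73) = 1.00
  (~A4 | ~A5) & (A5 | A5) = max(0, a+b−1) on (0.99, 1.00) = 0.99
  ~((~A4 | ~A5) & (A5 | A5)) = 1 − 0.99 = 0.01
  → value = 0.0100
|0.2624 − 0.0100| = 0.252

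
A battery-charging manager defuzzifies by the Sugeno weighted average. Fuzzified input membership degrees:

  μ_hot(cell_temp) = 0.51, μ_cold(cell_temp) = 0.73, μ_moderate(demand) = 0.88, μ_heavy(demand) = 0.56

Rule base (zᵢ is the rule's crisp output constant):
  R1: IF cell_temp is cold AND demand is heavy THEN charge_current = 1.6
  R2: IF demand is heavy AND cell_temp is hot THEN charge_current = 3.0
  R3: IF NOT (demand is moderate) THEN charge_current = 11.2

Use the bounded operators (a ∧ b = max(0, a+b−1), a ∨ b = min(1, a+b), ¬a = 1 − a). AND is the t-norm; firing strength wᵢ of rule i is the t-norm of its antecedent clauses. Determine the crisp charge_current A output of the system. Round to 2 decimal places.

R1 (z=1.6): cold=0.73, heavy=0.56; AND[max(0, a+b−1)] → w = 0.29
R2 (z=3.0): heavy=0.56, hot=0.51; AND[max(0, a+b−1)] → w = 0.07
R3 (z=11.2): ¬moderate=1−0.88=0.12 → w = 0.12
Weighted average = (0.29·1.6 + 0.07·3.0 + 0.12·11.2) / (0.29 + 0.07 + 0.12)
  = 2.0180 / 0.4800 = 4.20

4.20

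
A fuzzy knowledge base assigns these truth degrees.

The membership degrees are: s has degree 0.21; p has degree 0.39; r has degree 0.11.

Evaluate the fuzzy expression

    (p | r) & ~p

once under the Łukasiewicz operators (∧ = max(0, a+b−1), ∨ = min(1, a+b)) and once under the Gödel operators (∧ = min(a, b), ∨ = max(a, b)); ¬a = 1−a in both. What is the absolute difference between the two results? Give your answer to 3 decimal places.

Under Łukasiewicz:
  p | r = min(1, a+b) on (0.39, 0.11) = 0.50
  ~p = 1 − 0.39 = 0.61
  (p | r) & ~p = max(0, a+b−1) on (0.50, 0.61) = 0.11
  → value = 0.1100
Under Gödel:
  p | r = max(a, b) on (0.39, 0.11) = 0.39
  ~p = 1 − 0.39 = 0.61
  (p | r) & ~p = min(a, b) on (0.39, 0.61) = 0.39
  → value = 0.3900
|0.1100 − 0.3900| = 0.280

0.280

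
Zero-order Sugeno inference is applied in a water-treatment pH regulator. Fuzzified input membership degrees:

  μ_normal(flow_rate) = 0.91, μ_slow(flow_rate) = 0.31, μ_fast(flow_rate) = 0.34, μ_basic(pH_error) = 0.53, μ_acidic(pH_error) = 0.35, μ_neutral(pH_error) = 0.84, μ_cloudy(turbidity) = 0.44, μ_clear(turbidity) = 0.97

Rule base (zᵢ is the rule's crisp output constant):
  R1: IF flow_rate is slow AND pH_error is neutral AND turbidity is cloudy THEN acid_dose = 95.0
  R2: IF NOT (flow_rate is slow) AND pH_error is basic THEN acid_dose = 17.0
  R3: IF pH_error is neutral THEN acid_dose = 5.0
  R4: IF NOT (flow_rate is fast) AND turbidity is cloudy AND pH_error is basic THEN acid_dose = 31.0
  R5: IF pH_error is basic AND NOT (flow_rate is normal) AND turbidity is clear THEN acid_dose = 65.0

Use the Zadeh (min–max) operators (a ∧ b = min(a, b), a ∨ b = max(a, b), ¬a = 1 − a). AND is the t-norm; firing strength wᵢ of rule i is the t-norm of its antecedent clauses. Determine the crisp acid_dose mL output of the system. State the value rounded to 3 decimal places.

28.122

R1 (z=95.0): slow=0.31, neutral=0.84, cloudy=0.44; AND[min(a, b)] → w = 0.31
R2 (z=17.0): ¬slow=1−0.31=0.69, basic=0.53; AND[min(a, b)] → w = 0.53
R3 (z=5.0): neutral=0.84 → w = 0.84
R4 (z=31.0): ¬fast=1−0.34=0.66, cloudy=0.44, basic=0.53; AND[min(a, b)] → w = 0.44
R5 (z=65.0): basic=0.53, ¬normal=1−0.91=0.09, clear=0.97; AND[min(a, b)] → w = 0.09
Weighted average = (0.31·95.0 + 0.53·17.0 + 0.84·5.0 + 0.44·31.0 + 0.09·65.0) / (0.31 + 0.53 + 0.84 + 0.44 + 0.09)
  = 62.1500 / 2.2100 = 28.122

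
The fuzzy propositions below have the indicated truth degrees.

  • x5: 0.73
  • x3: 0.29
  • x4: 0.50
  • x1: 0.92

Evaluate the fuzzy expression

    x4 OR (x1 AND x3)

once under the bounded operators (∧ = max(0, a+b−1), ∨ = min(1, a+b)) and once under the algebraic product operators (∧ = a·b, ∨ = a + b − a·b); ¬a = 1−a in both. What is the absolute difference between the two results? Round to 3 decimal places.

Under bounded:
  x1 AND x3 = max(0, a+b−1) on (0.92, 0.29) = 0.21
  x4 OR (x1 AND x3) = min(1, a+b) on (0.50, 0.21) = 0.71
  → value = 0.7100
Under algebraic product:
  x1 AND x3 = a·b on (0.9200, 0.2900) = 0.2668
  x4 OR (x1 AND x3) = a + b − a·b on (0.5000, 0.2668) = 0.6334
  → value = 0.6334
|0.7100 − 0.6334| = 0.077

0.077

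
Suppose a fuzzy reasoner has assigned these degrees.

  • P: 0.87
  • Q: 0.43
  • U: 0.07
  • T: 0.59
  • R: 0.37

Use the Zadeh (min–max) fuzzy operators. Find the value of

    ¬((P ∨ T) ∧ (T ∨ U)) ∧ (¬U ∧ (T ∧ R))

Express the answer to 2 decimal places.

P ∨ T = max(a, b) on (0.87, 0.59) = 0.87
T ∨ U = max(a, b) on (0.59, 0.07) = 0.59
(P ∨ T) ∧ (T ∨ U) = min(a, b) on (0.87, 0.59) = 0.59
¬((P ∨ T) ∧ (T ∨ U)) = 1 − 0.59 = 0.41
¬U = 1 − 0.07 = 0.93
T ∧ R = min(a, b) on (0.59, 0.37) = 0.37
¬U ∧ (T ∧ R) = min(a, b) on (0.93, 0.37) = 0.37
¬((P ∨ T) ∧ (T ∨ U)) ∧ (¬U ∧ (T ∧ R)) = min(a, b) on (0.41, 0.37) = 0.37

0.37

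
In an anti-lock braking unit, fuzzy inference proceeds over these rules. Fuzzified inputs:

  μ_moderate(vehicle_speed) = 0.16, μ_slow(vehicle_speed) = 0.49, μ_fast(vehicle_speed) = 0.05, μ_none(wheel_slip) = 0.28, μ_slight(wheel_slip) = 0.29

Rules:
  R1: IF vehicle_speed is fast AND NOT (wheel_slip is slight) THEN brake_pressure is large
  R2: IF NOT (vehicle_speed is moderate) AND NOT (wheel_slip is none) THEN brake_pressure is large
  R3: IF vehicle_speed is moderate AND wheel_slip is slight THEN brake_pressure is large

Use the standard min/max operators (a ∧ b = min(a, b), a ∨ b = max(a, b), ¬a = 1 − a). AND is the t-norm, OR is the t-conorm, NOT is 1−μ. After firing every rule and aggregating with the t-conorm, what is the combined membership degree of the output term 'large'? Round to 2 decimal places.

R1: fast=0.05, ¬slight=1−0.29=0.71; AND[min(a, b)] → w = 0.05
R2: ¬moderate=1−0.16=0.84, ¬none=1−0.28=0.72; AND[min(a, b)] → w = 0.72
R3: moderate=0.16, slight=0.29; AND[min(a, b)] → w = 0.16
Rules with consequent 'large': {R1, R2, R3} → strengths 0.05, 0.72, 0.16
Aggregate via t-conorm [max(a, b)]: 0.72

0.72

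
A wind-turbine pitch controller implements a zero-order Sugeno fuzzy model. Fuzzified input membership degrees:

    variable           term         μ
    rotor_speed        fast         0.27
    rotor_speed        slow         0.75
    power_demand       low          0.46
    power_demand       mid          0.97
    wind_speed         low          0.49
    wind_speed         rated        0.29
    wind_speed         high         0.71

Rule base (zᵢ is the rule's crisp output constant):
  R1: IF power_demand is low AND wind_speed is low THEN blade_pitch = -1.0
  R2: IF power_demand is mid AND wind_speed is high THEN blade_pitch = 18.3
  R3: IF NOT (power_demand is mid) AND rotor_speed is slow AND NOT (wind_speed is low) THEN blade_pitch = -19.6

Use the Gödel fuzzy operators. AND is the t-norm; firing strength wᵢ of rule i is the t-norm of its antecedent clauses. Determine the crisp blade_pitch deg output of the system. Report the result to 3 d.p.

R1 (z=-1.0): low=0.46, low=0.49; AND[min(a, b)] → w = 0.46
R2 (z=18.3): mid=0.97, high=0.71; AND[min(a, b)] → w = 0.71
R3 (z=-19.6): ¬mid=1−0.97=0.03, slow=0.75, ¬low=1−0.49=0.51; AND[min(a, b)] → w = 0.03
Weighted average = (0.46·-1.0 + 0.71·18.3 + 0.03·-19.6) / (0.46 + 0.71 + 0.03)
  = 11.9450 / 1.2000 = 9.954

9.954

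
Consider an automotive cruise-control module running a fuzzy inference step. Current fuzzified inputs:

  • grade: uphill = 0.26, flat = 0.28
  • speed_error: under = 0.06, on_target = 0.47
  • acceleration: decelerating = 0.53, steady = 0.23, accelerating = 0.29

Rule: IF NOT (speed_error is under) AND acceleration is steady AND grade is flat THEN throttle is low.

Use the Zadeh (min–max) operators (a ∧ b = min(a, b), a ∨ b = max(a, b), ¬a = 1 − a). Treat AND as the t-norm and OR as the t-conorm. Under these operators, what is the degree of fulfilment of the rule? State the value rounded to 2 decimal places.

0.23

firing strength: ¬under=1−0.06=0.94, steady=0.23, flat=0.28; AND[min(a, b)] → w = 0.23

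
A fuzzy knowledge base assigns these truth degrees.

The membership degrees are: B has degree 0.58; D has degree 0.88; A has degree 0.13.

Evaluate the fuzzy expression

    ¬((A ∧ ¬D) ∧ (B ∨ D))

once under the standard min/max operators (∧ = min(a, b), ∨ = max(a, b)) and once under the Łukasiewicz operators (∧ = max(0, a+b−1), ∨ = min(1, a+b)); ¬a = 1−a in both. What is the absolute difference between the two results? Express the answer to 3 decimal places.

0.120

Under standard min/max:
  ¬D = 1 − 0.88 = 0.12
  A ∧ ¬D = min(a, b) on (0.13, 0.12) = 0.12
  B ∨ D = max(a, b) on (0.58, 0.88) = 0.88
  (A ∧ ¬D) ∧ (B ∨ D) = min(a, b) on (0.12, 0.88) = 0.12
  ¬((A ∧ ¬D) ∧ (B ∨ D)) = 1 − 0.12 = 0.88
  → value = 0.8800
Under Łukasiewicz:
  ¬D = 1 − 0.88 = 0.12
  A ∧ ¬D = max(0, a+b−1) on (0.13, 0.12) = 0.00
  B ∨ D = min(1, a+b) on (0.58, 0.88) = 1.00
  (A ∧ ¬D) ∧ (B ∨ D) = max(0, a+b−1) on (0.00, 1.00) = 0.00
  ¬((A ∧ ¬D) ∧ (B ∨ D)) = 1 − 0.00 = 1.00
  → value = 1.0000
|0.8800 − 1.0000| = 0.120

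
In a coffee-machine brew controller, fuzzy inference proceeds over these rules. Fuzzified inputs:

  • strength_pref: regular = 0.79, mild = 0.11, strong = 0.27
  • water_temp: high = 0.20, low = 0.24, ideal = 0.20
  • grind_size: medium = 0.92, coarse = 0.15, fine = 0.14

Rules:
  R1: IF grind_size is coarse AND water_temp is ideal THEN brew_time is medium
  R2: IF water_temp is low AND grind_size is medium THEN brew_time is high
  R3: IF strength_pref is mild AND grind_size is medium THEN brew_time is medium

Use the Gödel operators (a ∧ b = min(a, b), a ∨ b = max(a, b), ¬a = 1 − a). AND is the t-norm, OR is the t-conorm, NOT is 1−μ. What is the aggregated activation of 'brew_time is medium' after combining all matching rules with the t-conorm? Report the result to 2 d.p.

R1: coarse=0.15, ideal=0.20; AND[min(a, b)] → w = 0.15
R2: low=0.24, medium=0.92; AND[min(a, b)] → w = 0.24
R3: mild=0.11, medium=0.92; AND[min(a, b)] → w = 0.11
Rules with consequent 'medium': {R1, R3} → strengths 0.15, 0.11
Aggregate via t-conorm [max(a, b)]: 0.15

0.15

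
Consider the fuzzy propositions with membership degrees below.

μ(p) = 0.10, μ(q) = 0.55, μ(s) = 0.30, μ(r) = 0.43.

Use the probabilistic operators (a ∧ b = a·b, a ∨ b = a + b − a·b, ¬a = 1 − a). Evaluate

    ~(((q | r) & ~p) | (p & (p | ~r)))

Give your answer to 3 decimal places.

q | r = a + b − a·b on (0.5500, 0.4300) = 0.7435
~p = 1 − 0.1000 = 0.9000
(q | r) & ~p = a·b on (0.7435, 0.9000) = 0.6691
~r = 1 − 0.4300 = 0.5700
p | ~r = a + b − a·b on (0.1000, 0.5700) = 0.6130
p & (p | ~r) = a·b on (0.1000, 0.6130) = 0.0613
((q | r) & ~p) | (p & (p | ~r)) = a + b − a·b on (0.6691, 0.0613) = 0.6894
~(((q | r) & ~p) | (p & (p | ~r))) = 1 − 0.6894 = 0.3106

0.311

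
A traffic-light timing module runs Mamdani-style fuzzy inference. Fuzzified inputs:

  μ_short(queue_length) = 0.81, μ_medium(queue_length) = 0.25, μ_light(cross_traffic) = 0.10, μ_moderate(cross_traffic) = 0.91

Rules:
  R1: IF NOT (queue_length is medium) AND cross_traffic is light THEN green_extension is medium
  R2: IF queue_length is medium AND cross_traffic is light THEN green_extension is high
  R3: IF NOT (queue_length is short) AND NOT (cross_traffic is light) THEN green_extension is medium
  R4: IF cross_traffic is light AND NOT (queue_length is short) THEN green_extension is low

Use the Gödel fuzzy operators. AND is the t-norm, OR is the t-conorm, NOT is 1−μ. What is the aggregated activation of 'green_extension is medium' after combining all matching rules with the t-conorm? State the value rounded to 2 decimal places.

0.19

R1: ¬medium=1−0.25=0.75, light=0.10; AND[min(a, b)] → w = 0.10
R2: medium=0.25, light=0.10; AND[min(a, b)] → w = 0.10
R3: ¬short=1−0.81=0.19, ¬light=1−0.10=0.90; AND[min(a, b)] → w = 0.19
R4: light=0.10, ¬short=1−0.81=0.19; AND[min(a, b)] → w = 0.10
Rules with consequent 'medium': {R1, R3} → strengths 0.10, 0.19
Aggregate via t-conorm [max(a, b)]: 0.19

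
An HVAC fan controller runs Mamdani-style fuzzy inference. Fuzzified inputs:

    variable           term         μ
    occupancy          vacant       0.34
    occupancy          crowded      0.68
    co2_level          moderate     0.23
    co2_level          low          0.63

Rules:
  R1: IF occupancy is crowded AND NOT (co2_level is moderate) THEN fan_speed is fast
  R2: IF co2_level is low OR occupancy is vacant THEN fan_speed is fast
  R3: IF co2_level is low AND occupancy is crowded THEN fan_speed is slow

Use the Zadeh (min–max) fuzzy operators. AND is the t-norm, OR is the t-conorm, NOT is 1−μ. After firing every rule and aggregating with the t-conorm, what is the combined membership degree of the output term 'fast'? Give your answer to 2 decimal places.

R1: crowded=0.68, ¬moderate=1−0.23=0.77; AND[min(a, b)] → w = 0.68
R2: low=0.63, vacant=0.34; OR[max(a, b)] → w = 0.63
R3: low=0.63, crowded=0.68; AND[min(a, b)] → w = 0.63
Rules with consequent 'fast': {R1, R2} → strengths 0.68, 0.63
Aggregate via t-conorm [max(a, b)]: 0.68

0.68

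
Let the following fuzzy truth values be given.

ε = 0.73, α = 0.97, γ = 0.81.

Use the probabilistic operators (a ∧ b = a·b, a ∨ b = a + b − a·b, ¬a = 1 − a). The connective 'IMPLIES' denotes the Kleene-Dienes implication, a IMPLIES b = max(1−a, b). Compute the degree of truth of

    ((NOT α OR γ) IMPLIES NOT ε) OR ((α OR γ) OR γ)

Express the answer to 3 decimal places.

NOT α = 1 − 0.9700 = 0.0300
NOT α OR γ = a + b − a·b on (0.0300, 0.8100) = 0.8157
NOT ε = 1 − 0.7300 = 0.2700
(NOT α OR γ) IMPLIES NOT ε  [Kleene-Dienes: max(1−a, b)] with a=0.8157, b=0.2700 → 0.2700
α OR γ = a + b − a·b on (0.9700, 0.8100) = 0.9943
(α OR γ) OR γ = a + b − a·b on (0.9943, 0.8100) = 0.9989
((NOT α OR γ) IMPLIES NOT ε) OR ((α OR γ) OR γ) = a + b − a·b on (0.2700, 0.9989) = 0.9992

0.999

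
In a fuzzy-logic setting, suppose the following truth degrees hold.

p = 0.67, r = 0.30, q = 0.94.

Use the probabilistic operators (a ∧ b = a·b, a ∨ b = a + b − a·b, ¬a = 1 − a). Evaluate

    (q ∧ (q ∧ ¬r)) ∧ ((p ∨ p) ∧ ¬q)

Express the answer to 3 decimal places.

0.033

¬r = 1 − 0.3000 = 0.7000
q ∧ ¬r = a·b on (0.9400, 0.7000) = 0.6580
q ∧ (q ∧ ¬r) = a·b on (0.9400, 0.6580) = 0.6185
p ∨ p = a + b − a·b on (0.6700, 0.6700) = 0.8911
¬q = 1 − 0.9400 = 0.0600
(p ∨ p) ∧ ¬q = a·b on (0.8911, 0.0600) = 0.0535
(q ∧ (q ∧ ¬r)) ∧ ((p ∨ p) ∧ ¬q) = a·b on (0.6185, 0.0535) = 0.0331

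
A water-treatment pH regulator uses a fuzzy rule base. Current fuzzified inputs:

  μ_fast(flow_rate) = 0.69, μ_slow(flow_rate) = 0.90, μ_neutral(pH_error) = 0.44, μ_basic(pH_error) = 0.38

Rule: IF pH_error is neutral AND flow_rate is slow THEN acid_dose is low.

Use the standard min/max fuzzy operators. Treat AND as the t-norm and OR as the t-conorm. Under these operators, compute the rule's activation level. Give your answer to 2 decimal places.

firing strength: neutral=0.44, slow=0.90; AND[min(a, b)] → w = 0.44

0.44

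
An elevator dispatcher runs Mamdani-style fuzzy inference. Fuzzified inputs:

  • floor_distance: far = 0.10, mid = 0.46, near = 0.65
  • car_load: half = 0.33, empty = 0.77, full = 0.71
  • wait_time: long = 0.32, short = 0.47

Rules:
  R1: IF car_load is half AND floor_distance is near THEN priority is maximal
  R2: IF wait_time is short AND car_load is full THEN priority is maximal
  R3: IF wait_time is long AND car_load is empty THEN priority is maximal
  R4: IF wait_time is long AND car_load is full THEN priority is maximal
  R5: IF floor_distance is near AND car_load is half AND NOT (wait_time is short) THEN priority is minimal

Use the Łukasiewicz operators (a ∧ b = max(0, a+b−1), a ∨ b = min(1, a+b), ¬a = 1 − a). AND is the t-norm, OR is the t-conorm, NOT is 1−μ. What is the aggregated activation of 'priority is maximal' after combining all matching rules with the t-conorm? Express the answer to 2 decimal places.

0.30

R1: half=0.33, near=0.65; AND[max(0, a+b−1)] → w = 0.00
R2: short=0.47, full=0.71; AND[max(0, a+b−1)] → w = 0.18
R3: long=0.32, empty=0.77; AND[max(0, a+b−1)] → w = 0.09
R4: long=0.32, full=0.71; AND[max(0, a+b−1)] → w = 0.03
R5: near=0.65, half=0.33, ¬short=1−0.47=0.53; AND[max(0, a+b−1)] → w = 0.00
Rules with consequent 'maximal': {R1, R2, R3, R4} → strengths 0.00, 0.18, 0.09, 0.03
Aggregate via t-conorm [min(1, a+b)]: 0.30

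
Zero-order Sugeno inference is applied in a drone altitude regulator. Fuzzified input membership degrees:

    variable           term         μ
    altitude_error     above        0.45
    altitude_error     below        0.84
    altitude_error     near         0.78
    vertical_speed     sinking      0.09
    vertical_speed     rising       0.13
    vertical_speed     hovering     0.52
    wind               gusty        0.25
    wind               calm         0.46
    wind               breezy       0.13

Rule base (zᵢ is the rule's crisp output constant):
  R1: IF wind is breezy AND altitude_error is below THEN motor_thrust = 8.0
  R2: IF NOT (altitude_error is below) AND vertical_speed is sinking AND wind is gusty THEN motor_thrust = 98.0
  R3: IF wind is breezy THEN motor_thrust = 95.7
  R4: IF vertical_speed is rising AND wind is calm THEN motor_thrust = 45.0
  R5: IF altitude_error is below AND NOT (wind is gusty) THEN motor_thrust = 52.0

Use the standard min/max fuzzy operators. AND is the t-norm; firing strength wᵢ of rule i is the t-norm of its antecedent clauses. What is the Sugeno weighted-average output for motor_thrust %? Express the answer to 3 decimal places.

R1 (z=8.0): breezy=0.13, below=0.84; AND[min(a, b)] → w = 0.13
R2 (z=98.0): ¬below=1−0.84=0.16, sinking=0.09, gusty=0.25; AND[min(a, b)] → w = 0.09
R3 (z=95.7): breezy=0.13 → w = 0.13
R4 (z=45.0): rising=0.13, calm=0.46; AND[min(a, b)] → w = 0.13
R5 (z=52.0): below=0.84, ¬gusty=1−0.25=0.75; AND[min(a, b)] → w = 0.75
Weighted average = (0.13·8.0 + 0.09·98.0 + 0.13·95.7 + 0.13·45.0 + 0.75·52.0) / (0.13 + 0.09 + 0.13 + 0.13 + 0.75)
  = 67.1510 / 1.2300 = 54.594

54.594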